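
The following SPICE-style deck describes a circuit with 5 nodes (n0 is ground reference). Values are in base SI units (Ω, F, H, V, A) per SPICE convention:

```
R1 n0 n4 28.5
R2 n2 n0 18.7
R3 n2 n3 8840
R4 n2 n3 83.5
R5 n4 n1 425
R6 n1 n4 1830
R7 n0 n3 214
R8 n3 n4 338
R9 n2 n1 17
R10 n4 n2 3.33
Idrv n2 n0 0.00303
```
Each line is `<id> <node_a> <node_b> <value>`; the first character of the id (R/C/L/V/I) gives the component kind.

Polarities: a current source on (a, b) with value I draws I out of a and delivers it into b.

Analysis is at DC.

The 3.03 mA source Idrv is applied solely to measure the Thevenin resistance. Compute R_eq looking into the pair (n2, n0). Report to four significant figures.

Apply KCL at each of the 4 non-ground nodes and solve the resulting linear system.
Node n1: branches {R5, R6, R9} → V_1 = -0.03412
Node n2: branches {R2, R3, R4, R9, R10, Idrv} → V_2 = -0.03429
Node n3: branches {R3, R4, R7, R8} → V_3 = -0.02562
Node n4: branches {R1, R5, R6, R8, R10} → V_4 = -0.03069

R_eq = 11.32 Ω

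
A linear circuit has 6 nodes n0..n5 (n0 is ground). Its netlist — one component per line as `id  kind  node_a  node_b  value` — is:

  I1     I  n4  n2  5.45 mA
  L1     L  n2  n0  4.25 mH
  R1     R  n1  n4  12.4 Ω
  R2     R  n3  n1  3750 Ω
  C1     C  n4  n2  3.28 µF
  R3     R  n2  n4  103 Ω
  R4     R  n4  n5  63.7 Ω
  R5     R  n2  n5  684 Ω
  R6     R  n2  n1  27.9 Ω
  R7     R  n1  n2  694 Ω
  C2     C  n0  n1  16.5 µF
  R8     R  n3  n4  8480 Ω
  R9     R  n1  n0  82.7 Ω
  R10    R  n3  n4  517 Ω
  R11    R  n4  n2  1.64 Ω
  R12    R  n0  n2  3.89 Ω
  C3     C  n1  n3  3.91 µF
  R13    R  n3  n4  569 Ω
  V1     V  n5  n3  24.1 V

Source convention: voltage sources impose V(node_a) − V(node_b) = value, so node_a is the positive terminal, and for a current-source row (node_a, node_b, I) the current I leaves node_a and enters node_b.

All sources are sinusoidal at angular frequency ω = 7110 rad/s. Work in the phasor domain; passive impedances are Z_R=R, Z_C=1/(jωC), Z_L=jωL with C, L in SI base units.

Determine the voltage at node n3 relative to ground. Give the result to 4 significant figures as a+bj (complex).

-7.691+9.196j V

MNA unknowns: 5 node voltages V₁..V_5 plus 1 source current (V1)
I1: z[4]−=0.00545, z[2]+=0.00545
L1: Y=0.000-0.03309j on G[2,0]
R1: Y=0.08065+0.000j on G[1,4]
R2: Y=0.0002667+0.000j on G[3,1]
C1: Y=0.000+0.02332j on G[4,2]
R3: Y=0.009709+0.000j on G[2,4]
R4: Y=0.01570+0.000j on G[4,5]
R5: Y=0.001462+0.000j on G[2,5]
R6: Y=0.03584+0.000j on G[2,1]
R7: Y=0.001441+0.000j on G[1,2]
C2: Y=0.000+0.1173j on G[0,1]
R8: Y=0.0001179+0.000j on G[3,4]
R9: Y=0.01209+0.000j on G[1,0]
R10: Y=0.001934+0.000j on G[3,4]
R11: Y=0.6098+0.000j on G[4,2]
R12: Y=0.2571+0.000j on G[0,2]
C3: Y=0.000+0.02780j on G[1,3]
R13: Y=0.001757+0.000j on G[3,4]
V1: row V5−V3=24.1, i_V1 at 5,3
solve → V1=-1.252+0.4231j, V2=0.1780+0.5743j, V3=-7.691+9.196j, V4=0.3295+0.7862j, V5=16.41+9.196j
aux → i_V1=-0.2762-0.1446j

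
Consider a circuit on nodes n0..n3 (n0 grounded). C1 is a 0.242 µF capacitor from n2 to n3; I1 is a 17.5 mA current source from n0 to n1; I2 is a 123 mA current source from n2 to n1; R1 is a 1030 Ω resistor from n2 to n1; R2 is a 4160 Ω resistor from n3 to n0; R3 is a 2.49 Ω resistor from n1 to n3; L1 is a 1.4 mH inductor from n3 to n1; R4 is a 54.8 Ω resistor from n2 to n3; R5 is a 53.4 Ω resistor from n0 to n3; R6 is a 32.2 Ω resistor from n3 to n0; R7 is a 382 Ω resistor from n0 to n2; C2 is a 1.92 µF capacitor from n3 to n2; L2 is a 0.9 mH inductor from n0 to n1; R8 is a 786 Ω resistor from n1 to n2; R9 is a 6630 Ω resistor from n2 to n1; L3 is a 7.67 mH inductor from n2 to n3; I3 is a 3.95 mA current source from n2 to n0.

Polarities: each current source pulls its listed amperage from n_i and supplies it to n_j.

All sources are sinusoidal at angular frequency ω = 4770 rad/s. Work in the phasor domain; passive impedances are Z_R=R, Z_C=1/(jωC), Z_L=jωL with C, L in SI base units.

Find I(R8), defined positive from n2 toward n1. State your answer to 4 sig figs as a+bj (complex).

MNA unknowns: 3 node voltages V₁..V_3
C1: Y=0.000+0.001154j on G[2,3]
I1: z[0]−=0.0175, z[1]+=0.0175
I2: z[2]−=0.123, z[1]+=0.123
R1: Y=0.0009709+0.000j on G[2,1]
R2: Y=0.0002404+0.000j on G[3,0]
R3: Y=0.4016+0.000j on G[1,3]
L1: Y=0.000-0.1497j on G[3,1]
R4: Y=0.01825+0.000j on G[2,3]
R5: Y=0.01873+0.000j on G[0,3]
R6: Y=0.03106+0.000j on G[3,0]
R7: Y=0.002618+0.000j on G[0,2]
C2: Y=0.000+0.009158j on G[3,2]
L2: Y=0.000-0.2329j on G[0,1]
R8: Y=0.001272+0.000j on G[1,2]
R9: Y=0.0001508+0.000j on G[2,1]
L3: Y=0.000-0.02733j on G[2,3]
I3: z[2]−=0.00395, z[0]+=0.00395
solve → V1=-0.008972+0.1491j, V2=-3.749-2.492j, V3=-0.2275+0.08863j

-0.004758-0.003360j A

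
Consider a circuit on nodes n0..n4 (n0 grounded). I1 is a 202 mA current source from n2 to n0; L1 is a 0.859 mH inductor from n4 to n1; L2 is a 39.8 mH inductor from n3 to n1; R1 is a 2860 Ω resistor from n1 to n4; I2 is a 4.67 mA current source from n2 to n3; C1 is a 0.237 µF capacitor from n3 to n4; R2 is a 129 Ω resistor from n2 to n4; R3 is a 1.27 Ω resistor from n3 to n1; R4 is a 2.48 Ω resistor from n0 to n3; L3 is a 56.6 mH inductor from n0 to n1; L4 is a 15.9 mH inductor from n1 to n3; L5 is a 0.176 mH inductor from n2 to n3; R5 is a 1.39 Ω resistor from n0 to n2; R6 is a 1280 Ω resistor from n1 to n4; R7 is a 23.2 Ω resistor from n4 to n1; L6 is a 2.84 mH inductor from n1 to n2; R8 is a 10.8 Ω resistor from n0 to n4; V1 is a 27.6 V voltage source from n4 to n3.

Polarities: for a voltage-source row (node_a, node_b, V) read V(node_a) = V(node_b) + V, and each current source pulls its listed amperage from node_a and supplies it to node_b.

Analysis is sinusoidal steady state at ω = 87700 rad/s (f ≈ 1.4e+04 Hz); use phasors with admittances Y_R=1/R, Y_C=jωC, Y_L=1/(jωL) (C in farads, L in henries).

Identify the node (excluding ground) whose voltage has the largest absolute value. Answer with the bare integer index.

Apply KCL at each of the 4 non-ground nodes and solve the resulting linear system.
Node n1: branches {L1, L2, R1, R3, L3, L4, R6, R7, L6} → V_1 = -3.847-1.123j
Node n2: branches {I1, I2, R2, L5, R5, L6} → V_2 = -0.1592+0.4737j
Node n3: branches {L2, I2, C1, R3, R4, L4, L5, V1} → V_3 = -5.330-0.6889j
Node n4: branches {L1, R1, C1, R2, R6, R7, R8, V1} → V_4 = 22.27-0.6889j
Source currents: i(V1)=-3.397-0.1734j

4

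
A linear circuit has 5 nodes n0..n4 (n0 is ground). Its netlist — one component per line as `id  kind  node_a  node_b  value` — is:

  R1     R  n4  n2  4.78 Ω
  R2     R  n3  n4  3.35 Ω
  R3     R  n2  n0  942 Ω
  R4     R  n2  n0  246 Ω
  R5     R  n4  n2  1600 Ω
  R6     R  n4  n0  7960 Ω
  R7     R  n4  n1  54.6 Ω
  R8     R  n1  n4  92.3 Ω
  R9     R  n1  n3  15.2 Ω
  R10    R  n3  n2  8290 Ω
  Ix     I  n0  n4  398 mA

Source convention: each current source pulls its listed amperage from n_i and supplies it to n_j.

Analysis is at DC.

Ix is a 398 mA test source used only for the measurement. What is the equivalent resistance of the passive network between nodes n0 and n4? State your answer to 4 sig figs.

R_eq = 194.9 Ω

Apply KCL at each of the 4 non-ground nodes and solve the resulting linear system.
Node n1: branches {R7, R8, R9} → V_1 = 77.58
Node n2: branches {R1, R3, R4, R5, R10} → V_2 = 75.73
Node n3: branches {R2, R9, R10} → V_3 = 77.58
Node n4: branches {R1, R2, R5, R6, R7, R8, Ix} → V_4 = 77.58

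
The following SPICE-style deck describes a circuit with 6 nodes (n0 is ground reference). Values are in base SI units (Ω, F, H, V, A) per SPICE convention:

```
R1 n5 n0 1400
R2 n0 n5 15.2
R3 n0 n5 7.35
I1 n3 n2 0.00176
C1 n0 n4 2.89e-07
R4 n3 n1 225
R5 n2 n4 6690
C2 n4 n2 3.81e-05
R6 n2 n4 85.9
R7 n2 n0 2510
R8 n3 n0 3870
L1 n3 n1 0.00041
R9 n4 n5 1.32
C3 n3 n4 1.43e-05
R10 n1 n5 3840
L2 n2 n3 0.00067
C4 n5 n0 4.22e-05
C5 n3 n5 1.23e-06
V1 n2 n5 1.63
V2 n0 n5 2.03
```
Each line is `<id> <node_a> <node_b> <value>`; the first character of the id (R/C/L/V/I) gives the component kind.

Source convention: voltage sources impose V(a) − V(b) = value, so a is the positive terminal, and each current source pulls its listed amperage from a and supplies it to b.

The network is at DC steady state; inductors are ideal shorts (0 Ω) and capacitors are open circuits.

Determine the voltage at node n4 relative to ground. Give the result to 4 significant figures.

-2.005 V

MNA unknowns: 5 node voltages V₁..V_5 plus 4 source currents (L1, L2, V1, V2)
R1: Y=0.0007143 on G[5,0]
R2: Y=0.06579 on G[0,5]
R3: Y=0.1361 on G[0,5]
I1: z[3]−=0.00176, z[2]+=0.00176
C1: Y=0.000 on G[0,4]
R4: Y=0.004444 on G[3,1]
R5: Y=0.0001495 on G[2,4]
C2: Y=0.000 on G[4,2]
R6: Y=0.01164 on G[2,4]
R7: Y=0.0003984 on G[2,0]
R8: Y=0.0002584 on G[3,0]
L1: row V3−V1=0, i_L1 at 3,1
R9: Y=0.7576 on G[4,5]
C3: Y=0.000 on G[3,4]
R10: Y=0.0002604 on G[1,5]
L2: row V2−V3=0, i_L2 at 2,3
C4: Y=0.000 on G[5,0]
C5: Y=0.000 on G[3,5]
V1: row V2−V5=1.63, i_V1 at 2,5
V2: row V0−V5=2.03, i_V2 at 0,5
solve → V1=-0.4000, V2=-0.4000, V3=-0.4000, V4=-2.005, V5=-2.030
aux → i_L1=0.0004245, i_L2=0.002081, i_V1=-0.01909, i_V2=-0.4115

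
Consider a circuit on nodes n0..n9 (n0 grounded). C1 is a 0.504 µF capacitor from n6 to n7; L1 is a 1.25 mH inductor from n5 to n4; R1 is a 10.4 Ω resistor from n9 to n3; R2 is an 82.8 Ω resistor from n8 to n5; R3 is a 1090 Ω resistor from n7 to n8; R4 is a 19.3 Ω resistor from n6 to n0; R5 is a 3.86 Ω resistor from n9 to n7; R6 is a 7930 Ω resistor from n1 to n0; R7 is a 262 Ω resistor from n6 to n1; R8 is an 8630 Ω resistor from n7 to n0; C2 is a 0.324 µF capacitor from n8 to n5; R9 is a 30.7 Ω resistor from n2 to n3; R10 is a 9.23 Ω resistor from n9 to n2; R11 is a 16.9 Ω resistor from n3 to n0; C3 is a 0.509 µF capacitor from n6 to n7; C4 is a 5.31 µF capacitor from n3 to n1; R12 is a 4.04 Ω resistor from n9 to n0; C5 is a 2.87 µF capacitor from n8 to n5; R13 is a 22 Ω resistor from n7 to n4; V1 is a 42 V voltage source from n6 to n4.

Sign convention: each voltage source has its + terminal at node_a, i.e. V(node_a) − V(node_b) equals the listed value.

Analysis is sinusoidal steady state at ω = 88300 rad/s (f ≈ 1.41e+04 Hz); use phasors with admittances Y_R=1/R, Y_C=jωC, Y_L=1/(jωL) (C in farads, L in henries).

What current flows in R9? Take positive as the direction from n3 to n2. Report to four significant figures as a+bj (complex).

Element admittances at ω=88300 rad/s:
  Y(C1) = 0.000+0.04450j S between n6,n7
  Y(L1) = 0.000-0.009060j S between n5,n4
  Y(R1) = 0.09615+0.000j S between n9,n3
  Y(R2) = 0.01208+0.000j S between n8,n5
  Y(R3) = 0.0009174+0.000j S between n7,n8
  Y(R4) = 0.05181+0.000j S between n6,n0
  Y(R5) = 0.2591+0.000j S between n9,n7
  Y(R6) = 0.0001261+0.000j S between n1,n0
  Y(R7) = 0.003817+0.000j S between n6,n1
  Y(R8) = 0.0001159+0.000j S between n7,n0
  Y(C2) = 0.000+0.02861j S between n8,n5
  Y(R9) = 0.03257+0.000j S between n2,n3
  Y(R10) = 0.1083+0.000j S between n9,n2
  Y(R11) = 0.05917+0.000j S between n3,n0
  Y(C3) = 0.000+0.04494j S between n6,n7
  Y(C4) = 0.000+0.4689j S between n3,n1
  Y(R12) = 0.2475+0.000j S between n9,n0
  Y(C5) = 0.000+0.2534j S between n8,n5
  Y(R13) = 0.04545+0.000j S between n7,n4
  V1: constraint V(n6)−V(n4) = 42
Assemble and solve the 10×10 MNA system:
  V(n1)=-0.8531+0.7444j  V(n2)=-1.284+1.334j  V(n3)=-0.7812+0.8147j  V(n4)=-34.25-8.060j  V(n5)=-35.07-4.826j  V(n6)=7.754-8.060j  V(n7)=-3.111+3.231j  V(n8)=-35.04-4.929j  V(n9)=-1.435+1.490j
  i(V1)=-1.445-0.5207j

0.01636-0.01692j A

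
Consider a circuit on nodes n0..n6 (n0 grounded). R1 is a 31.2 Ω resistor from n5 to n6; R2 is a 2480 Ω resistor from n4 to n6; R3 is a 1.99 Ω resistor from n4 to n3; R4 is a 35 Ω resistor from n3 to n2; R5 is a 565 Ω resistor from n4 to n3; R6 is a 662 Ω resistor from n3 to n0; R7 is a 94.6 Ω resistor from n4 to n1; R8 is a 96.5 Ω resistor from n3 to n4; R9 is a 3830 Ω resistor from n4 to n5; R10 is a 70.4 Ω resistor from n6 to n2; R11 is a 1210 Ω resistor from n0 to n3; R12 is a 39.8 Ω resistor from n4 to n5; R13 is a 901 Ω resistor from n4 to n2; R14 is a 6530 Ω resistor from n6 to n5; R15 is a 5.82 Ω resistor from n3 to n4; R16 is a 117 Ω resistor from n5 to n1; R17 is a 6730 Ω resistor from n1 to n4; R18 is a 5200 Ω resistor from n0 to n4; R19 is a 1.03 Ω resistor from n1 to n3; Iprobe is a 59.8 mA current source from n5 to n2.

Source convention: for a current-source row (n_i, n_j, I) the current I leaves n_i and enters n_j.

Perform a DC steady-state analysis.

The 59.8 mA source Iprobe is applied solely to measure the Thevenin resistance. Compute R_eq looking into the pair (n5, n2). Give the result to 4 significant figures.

R_eq = 39.21 Ω

MNA unknowns: 6 node voltages V₁..V_6
R1: Y=0.03205 on G[5,6]
R2: Y=0.0004032 on G[4,6]
R3: Y=0.5025 on G[4,3]
R4: Y=0.02857 on G[3,2]
R5: Y=0.001770 on G[4,3]
R6: Y=0.001511 on G[3,0]
R7: Y=0.01057 on G[4,1]
R8: Y=0.01036 on G[3,4]
R9: Y=0.0002611 on G[4,5]
R10: Y=0.01420 on G[6,2]
R11: Y=0.0008264 on G[0,3]
R12: Y=0.02513 on G[4,5]
R13: Y=0.001110 on G[4,2]
R14: Y=0.0001531 on G[6,5]
R15: Y=0.1718 on G[3,4]
R16: Y=0.008547 on G[5,1]
R17: Y=0.0001486 on G[1,4]
R18: Y=0.0001923 on G[0,4]
R19: Y=0.9709 on G[1,3]
Iprobe: z[5]−=0.0598, z[2]+=0.0598
solve → V1=-0.007136, V2=1.239, V3=0.002838, V4=-0.03449, V5=-1.106, V6=-0.3851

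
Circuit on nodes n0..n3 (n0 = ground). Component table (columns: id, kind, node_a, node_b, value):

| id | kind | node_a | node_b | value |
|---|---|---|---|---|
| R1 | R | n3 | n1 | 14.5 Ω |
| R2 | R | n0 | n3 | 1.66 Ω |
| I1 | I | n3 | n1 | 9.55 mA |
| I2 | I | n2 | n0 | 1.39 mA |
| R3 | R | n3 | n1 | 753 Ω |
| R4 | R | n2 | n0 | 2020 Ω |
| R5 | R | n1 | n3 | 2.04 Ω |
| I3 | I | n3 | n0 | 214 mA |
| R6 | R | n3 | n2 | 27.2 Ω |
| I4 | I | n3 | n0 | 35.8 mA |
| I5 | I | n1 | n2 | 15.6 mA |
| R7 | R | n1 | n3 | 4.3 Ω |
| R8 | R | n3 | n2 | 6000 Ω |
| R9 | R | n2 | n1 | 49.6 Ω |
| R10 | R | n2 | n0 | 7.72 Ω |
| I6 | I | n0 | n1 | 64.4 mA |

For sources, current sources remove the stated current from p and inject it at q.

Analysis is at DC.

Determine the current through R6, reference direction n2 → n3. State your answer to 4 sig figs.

MNA unknowns: 3 node voltages V₁..V_3
R1: Y=0.06897 on G[3,1]
R2: Y=0.6024 on G[0,3]
I1: z[3]−=0.00955, z[1]+=0.00955
I2: z[2]−=0.00139, z[0]+=0.00139
R3: Y=0.001328 on G[3,1]
R4: Y=0.0004950 on G[2,0]
R5: Y=0.4902 on G[1,3]
I3: z[3]−=0.214, z[0]+=0.214
R6: Y=0.03676 on G[3,2]
I4: z[3]−=0.0358, z[0]+=0.0358
I5: z[1]−=0.0156, z[2]+=0.0156
R7: Y=0.2326 on G[1,3]
R8: Y=0.0001667 on G[3,2]
R9: Y=0.02016 on G[2,1]
R10: Y=0.1295 on G[2,0]
I6: z[0]−=0.0644, z[1]+=0.0644
solve → V1=-0.2289, V2=-0.009511, V3=-0.3080

0.01097 A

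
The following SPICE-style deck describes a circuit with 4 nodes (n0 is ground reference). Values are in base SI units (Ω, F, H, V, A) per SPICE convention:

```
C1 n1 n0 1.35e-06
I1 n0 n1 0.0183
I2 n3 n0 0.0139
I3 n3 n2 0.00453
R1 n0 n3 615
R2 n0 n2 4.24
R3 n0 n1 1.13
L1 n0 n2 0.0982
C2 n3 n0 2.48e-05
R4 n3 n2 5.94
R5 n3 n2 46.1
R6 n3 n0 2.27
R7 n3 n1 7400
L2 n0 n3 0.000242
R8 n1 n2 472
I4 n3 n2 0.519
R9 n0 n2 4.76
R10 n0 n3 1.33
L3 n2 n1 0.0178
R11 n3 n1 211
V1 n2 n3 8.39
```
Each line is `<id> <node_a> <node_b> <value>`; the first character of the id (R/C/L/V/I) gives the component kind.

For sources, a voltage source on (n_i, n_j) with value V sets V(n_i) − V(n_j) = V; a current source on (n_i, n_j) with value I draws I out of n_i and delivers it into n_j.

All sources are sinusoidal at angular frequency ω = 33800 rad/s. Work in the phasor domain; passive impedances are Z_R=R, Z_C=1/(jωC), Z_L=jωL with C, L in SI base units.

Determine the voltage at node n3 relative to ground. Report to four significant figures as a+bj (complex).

-1.925+0.8444j V

Apply KCL at each of the 3 non-ground nodes and solve the resulting linear system.
Node n1: branches {C1, I1, R3, R7, R8, L3, R11} → V_1 = 0.02660-0.006739j
Node n2: branches {I3, R2, L1, R4, R5, R8, I4, R9, L3, V1} → V_2 = 6.465+0.8444j
Node n3: branches {I2, I3, R1, C2, R4, R5, R6, R7, L2, I4, R10, R11, V1} → V_3 = -1.925+0.8444j
Source currents: i(V1)=-3.969-0.3657j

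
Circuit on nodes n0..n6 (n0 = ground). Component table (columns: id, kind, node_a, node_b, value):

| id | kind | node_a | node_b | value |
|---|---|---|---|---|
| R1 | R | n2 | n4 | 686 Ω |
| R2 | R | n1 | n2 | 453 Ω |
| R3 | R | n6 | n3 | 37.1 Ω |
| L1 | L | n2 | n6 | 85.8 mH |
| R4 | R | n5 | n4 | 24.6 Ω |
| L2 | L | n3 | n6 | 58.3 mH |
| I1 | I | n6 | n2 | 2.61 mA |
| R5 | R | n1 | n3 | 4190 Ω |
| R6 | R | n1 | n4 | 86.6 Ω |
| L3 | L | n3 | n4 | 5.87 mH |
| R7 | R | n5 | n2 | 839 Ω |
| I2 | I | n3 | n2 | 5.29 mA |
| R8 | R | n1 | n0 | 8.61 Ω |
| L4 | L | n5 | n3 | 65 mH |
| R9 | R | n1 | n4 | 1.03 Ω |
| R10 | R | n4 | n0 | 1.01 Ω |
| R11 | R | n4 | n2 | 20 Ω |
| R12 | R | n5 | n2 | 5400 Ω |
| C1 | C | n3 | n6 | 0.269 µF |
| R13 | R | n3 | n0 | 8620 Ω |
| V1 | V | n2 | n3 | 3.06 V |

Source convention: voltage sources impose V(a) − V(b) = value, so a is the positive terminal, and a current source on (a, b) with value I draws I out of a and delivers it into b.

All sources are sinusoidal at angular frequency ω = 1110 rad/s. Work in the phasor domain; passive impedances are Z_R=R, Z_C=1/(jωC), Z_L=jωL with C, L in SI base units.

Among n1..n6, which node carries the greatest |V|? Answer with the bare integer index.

2

Element admittances at ω=1110 rad/s:
  Y(R1) = 0.001458+0.000j S between n2,n4
  Y(R2) = 0.002208+0.000j S between n1,n2
  Y(R3) = 0.02695+0.000j S between n6,n3
  Y(L1) = 0.000-0.01050j S between n2,n6
  Y(R4) = 0.04065+0.000j S between n5,n4
  Y(L2) = 0.000-0.01545j S between n3,n6
  I1: injects 0.00261 A into n2 (from n6)
  Y(R5) = 0.0002387+0.000j S between n1,n3
  Y(R6) = 0.01155+0.000j S between n1,n4
  Y(L3) = 0.000-0.1535j S between n3,n4
  Y(R7) = 0.001192+0.000j S between n5,n2
  I2: injects 0.00529 A into n2 (from n3)
  Y(R8) = 0.1161+0.000j S between n1,n0
  Y(L4) = 0.000-0.01386j S between n5,n3
  Y(R9) = 0.9709+0.000j S between n1,n4
  Y(R10) = 0.9901+0.000j S between n4,n0
  Y(R11) = 0.05000+0.000j S between n4,n2
  Y(R12) = 0.0001852+0.000j S between n5,n2
  Y(C1) = 0.000+0.0002986j S between n3,n6
  Y(R13) = 0.0001160+0.000j S between n3,n0
  V1: constraint V(n2)−V(n3) = 3.06
Assemble and solve the 7×7 MNA system:
  V(n1)=0.004947-0.001730j  V(n2)=2.743-0.9027j  V(n3)=-0.3169-0.9027j  V(n4)=-0.0005431+0.0003087j  V(n5)=-0.2103+0.005875j  V(n6)=0.2276-1.576j
  i(V1)=-0.1505+0.07612j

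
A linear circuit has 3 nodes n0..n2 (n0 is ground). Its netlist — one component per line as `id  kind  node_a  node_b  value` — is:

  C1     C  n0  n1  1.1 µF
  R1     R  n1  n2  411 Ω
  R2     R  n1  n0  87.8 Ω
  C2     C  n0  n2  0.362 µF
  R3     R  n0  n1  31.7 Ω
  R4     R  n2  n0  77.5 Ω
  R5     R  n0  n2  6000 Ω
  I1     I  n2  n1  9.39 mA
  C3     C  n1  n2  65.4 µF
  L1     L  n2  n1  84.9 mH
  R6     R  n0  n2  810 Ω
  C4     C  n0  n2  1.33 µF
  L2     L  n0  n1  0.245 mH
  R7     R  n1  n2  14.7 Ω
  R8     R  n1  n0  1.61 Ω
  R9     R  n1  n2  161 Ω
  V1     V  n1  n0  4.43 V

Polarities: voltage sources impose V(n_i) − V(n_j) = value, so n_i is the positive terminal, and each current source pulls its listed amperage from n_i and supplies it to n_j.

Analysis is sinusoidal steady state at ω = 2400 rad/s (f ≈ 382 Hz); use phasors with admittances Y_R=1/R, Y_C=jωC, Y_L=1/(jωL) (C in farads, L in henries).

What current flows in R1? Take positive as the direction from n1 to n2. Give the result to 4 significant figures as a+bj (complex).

MNA unknowns: 2 node voltages V₁..V_2 plus 1 source current (V1)
C1: Y=0.000+0.002640j on G[0,1]
R1: Y=0.002433+0.000j on G[1,2]
R2: Y=0.01139+0.000j on G[1,0]
C2: Y=0.000+0.0008688j on G[0,2]
R3: Y=0.03155+0.000j on G[0,1]
R4: Y=0.01290+0.000j on G[2,0]
R5: Y=0.0001667+0.000j on G[0,2]
I1: z[2]−=0.00939, z[1]+=0.00939
C3: Y=0.000+0.1570j on G[1,2]
L1: Y=0.000-0.004908j on G[2,1]
R6: Y=0.001235+0.000j on G[0,2]
C4: Y=0.000+0.003192j on G[0,2]
L2: Y=0.000-1.701j on G[0,1]
R7: Y=0.06803+0.000j on G[1,2]
R8: Y=0.6211+0.000j on G[1,0]
R9: Y=0.006211+0.000j on G[1,2]
V1: row V1−V0=4.43, i_V1 at 1,0
solve → V1=4.430+0.000j, V2=4.141+0.2978j
aux → i_V1=-3.000+7.501j

0.0007026-0.0007245j A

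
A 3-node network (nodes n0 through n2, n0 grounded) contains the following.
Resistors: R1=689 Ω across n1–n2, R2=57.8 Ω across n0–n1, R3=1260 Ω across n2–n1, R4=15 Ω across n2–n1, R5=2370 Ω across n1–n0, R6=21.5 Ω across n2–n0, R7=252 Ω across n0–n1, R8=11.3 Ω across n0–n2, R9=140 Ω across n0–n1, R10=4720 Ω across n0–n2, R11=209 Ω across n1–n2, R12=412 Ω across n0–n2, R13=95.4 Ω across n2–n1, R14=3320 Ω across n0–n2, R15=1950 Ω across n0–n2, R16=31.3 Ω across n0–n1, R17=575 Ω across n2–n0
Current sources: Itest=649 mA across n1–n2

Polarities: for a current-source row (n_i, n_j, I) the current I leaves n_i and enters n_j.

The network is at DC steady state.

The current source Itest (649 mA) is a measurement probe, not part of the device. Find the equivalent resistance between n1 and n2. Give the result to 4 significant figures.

Element admittances at DC:
  Y(R1) = 0.001451 S between n1,n2
  Y(R2) = 0.01730 S between n0,n1
  Y(R3) = 0.0007937 S between n2,n1
  Y(R4) = 0.06667 S between n2,n1
  Y(R5) = 0.0004219 S between n1,n0
  Y(R6) = 0.04651 S between n2,n0
  Y(R7) = 0.003968 S between n0,n1
  Y(R8) = 0.08850 S between n0,n2
  Y(R9) = 0.007143 S between n0,n1
  Y(R10) = 0.0002119 S between n0,n2
  Y(R11) = 0.004785 S between n1,n2
  Y(R12) = 0.002427 S between n0,n2
  Y(R13) = 0.01048 S between n2,n1
  Y(R14) = 0.0003012 S between n0,n2
  Y(R15) = 0.0005128 S between n0,n2
  Y(R16) = 0.03195 S between n0,n1
  Y(R17) = 0.001739 S between n2,n0
  Itest: injects 0.649 A into n2 (from n1)
Assemble and solve the 2×2 MNA system:
  V(n1)=-3.577  V(n2)=1.551

R_eq = 7.900 Ω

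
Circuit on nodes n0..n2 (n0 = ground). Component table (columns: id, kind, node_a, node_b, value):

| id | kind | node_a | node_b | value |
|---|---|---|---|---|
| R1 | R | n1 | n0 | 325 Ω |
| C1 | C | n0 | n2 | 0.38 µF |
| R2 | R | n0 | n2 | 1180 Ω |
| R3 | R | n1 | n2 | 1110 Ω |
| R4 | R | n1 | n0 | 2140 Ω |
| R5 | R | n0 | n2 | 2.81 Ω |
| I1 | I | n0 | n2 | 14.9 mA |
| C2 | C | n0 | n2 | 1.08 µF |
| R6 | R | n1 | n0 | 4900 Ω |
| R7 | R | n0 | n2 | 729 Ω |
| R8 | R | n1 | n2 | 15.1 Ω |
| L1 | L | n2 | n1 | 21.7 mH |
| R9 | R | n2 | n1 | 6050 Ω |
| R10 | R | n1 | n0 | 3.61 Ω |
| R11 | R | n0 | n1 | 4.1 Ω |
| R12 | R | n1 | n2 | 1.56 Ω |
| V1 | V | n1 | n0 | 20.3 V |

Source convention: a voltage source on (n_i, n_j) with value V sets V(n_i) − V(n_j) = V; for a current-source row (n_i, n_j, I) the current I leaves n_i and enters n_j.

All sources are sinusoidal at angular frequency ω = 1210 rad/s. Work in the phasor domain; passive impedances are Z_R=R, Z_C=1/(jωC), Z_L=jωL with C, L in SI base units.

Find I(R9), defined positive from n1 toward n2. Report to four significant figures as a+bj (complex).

0.001123+4.380e-05j A

Element admittances at ω=1210 rad/s:
  Y(R1) = 0.003077+0.000j S between n1,n0
  Y(C1) = 0.000+0.0004598j S between n0,n2
  Y(R2) = 0.0008475+0.000j S between n0,n2
  Y(R3) = 0.0009009+0.000j S between n1,n2
  Y(R4) = 0.0004673+0.000j S between n1,n0
  Y(R5) = 0.3559+0.000j S between n0,n2
  I1: injects 0.0149 A into n2 (from n0)
  Y(C2) = 0.000+0.001307j S between n0,n2
  Y(R6) = 0.0002041+0.000j S between n1,n0
  Y(R7) = 0.001372+0.000j S between n0,n2
  Y(R8) = 0.06623+0.000j S between n1,n2
  Y(L1) = 0.000-0.03809j S between n2,n1
  Y(R9) = 0.0001653+0.000j S between n2,n1
  Y(R10) = 0.2770+0.000j S between n1,n0
  Y(R11) = 0.2439+0.000j S between n0,n1
  Y(R12) = 0.6410+0.000j S between n1,n2
  V1: constraint V(n1)−V(n0) = 20.3
Assemble and solve the 3×3 MNA system:
  V(n1)=20.30+0.000j  V(n2)=13.51-0.2650j
  i(V1)=-15.47+0.07103j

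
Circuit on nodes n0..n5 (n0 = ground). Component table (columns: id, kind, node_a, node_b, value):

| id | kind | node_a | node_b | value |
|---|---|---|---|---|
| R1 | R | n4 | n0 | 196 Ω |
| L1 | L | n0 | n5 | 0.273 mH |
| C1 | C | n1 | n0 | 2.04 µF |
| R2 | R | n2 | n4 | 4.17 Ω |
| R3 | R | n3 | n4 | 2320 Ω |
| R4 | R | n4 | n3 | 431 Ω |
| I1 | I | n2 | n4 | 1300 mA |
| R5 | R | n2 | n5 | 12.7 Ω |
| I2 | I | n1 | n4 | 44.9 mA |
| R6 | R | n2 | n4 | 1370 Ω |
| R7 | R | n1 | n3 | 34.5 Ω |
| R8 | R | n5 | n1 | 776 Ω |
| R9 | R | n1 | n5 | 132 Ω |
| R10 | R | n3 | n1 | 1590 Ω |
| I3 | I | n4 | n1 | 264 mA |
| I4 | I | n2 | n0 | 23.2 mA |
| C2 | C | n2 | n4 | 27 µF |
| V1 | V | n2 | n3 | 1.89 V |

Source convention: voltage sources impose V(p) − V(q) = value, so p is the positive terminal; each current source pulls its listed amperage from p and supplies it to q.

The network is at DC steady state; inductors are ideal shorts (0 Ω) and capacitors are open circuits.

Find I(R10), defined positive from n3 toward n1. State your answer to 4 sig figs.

Element admittances at DC:
  Y(R1) = 0.005102 S between n4,n0
  L1: short n0↔n5 (DC inductor)
  Y(C1) = 0.000 S between n1,n0
  Y(R2) = 0.2398 S between n2,n4
  Y(R3) = 0.0004310 S between n3,n4
  Y(R4) = 0.002320 S between n4,n3
  I1: injects 1.3 A into n4 (from n2)
  Y(R5) = 0.07874 S between n2,n5
  I2: injects 0.0449 A into n4 (from n1)
  Y(R6) = 0.0007299 S between n2,n4
  Y(R7) = 0.02899 S between n1,n3
  Y(R8) = 0.001289 S between n5,n1
  Y(R9) = 0.007576 S between n1,n5
  Y(R10) = 0.0006289 S between n3,n1
  I3: injects 0.264 A into n1 (from n4)
  I4: injects 0.0232 A into n0 (from n2)
  Y(C2) = 0.000 S between n2,n4
  V1: constraint V(n2)−V(n3) = 1.89
Assemble and solve the 7×7 MNA system:
  V(n1)=3.535  V(n2)=-0.9151  V(n3)=-2.805  V(n4)=3.434  V(n5)=0.000
  i(L1)=0.04072  i(V1)=-0.2049

-0.003988 A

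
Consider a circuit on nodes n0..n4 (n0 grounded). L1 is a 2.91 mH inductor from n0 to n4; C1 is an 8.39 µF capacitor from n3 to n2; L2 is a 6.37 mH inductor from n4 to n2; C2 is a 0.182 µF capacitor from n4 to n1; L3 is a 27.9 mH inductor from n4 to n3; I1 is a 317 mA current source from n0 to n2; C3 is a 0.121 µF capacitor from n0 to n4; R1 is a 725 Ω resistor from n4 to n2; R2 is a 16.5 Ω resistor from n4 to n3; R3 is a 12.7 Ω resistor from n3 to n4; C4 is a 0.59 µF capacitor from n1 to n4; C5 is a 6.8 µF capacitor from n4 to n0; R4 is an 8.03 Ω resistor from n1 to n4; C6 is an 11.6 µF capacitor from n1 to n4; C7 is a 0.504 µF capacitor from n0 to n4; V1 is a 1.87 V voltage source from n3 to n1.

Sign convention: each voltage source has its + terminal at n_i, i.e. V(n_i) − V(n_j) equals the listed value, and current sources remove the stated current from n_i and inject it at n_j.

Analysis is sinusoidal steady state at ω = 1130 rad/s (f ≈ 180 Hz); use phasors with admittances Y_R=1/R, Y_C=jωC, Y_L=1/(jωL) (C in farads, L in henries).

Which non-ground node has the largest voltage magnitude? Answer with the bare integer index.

MNA unknowns: 4 node voltages V₁..V_4 plus 1 source current (V1)
L1: Y=0.000-0.3041j on G[0,4]
C1: Y=0.000+0.009481j on G[3,2]
L2: Y=0.000-0.1389j on G[4,2]
C2: Y=0.000+0.0002057j on G[4,1]
L3: Y=0.000-0.03172j on G[4,3]
I1: z[0]−=0.317, z[2]+=0.317
C3: Y=0.000+0.0001367j on G[0,4]
R1: Y=0.001379+0.000j on G[4,2]
R2: Y=0.06061+0.000j on G[4,3]
R3: Y=0.07874+0.000j on G[3,4]
C4: Y=0.000+0.0006667j on G[1,4]
C5: Y=0.000+0.007684j on G[4,0]
R4: Y=0.1245+0.000j on G[1,4]
C6: Y=0.000+0.01311j on G[1,4]
C7: Y=0.000+0.0005695j on G[0,4]
V1: row V3−V1=1.87, i_V1 at 3,1
solve → V1=-1.079+1.195j, V2=-0.03193+3.512j, V3=0.7910+1.195j, V4=0.000+1.072j
aux → i_V1=-0.1361+0.0001928j

2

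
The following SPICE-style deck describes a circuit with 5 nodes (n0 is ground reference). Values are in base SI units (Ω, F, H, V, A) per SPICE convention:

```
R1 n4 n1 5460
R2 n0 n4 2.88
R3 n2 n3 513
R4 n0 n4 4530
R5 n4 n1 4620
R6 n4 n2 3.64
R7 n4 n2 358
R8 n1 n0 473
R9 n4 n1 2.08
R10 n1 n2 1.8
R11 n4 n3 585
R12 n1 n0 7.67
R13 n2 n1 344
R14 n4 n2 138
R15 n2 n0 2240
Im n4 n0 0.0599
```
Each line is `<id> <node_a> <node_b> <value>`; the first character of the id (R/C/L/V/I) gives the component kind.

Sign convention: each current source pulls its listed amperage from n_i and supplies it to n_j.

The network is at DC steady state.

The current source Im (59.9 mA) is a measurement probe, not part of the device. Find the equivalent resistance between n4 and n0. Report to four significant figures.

R_eq = 2.181 Ω

Apply KCL at each of the 4 non-ground nodes and solve the resulting linear system.
Node n1: branches {R1, R5, R8, R9, R10, R12, R13} → V_1 = -0.1091
Node n2: branches {R3, R6, R7, R10, R13, R14, R15} → V_2 = -0.1163
Node n3: branches {R3, R11} → V_3 = -0.1230
Node n4: branches {R1, R2, R4, R5, R6, R7, R9, R11, R14, Im} → V_4 = -0.1307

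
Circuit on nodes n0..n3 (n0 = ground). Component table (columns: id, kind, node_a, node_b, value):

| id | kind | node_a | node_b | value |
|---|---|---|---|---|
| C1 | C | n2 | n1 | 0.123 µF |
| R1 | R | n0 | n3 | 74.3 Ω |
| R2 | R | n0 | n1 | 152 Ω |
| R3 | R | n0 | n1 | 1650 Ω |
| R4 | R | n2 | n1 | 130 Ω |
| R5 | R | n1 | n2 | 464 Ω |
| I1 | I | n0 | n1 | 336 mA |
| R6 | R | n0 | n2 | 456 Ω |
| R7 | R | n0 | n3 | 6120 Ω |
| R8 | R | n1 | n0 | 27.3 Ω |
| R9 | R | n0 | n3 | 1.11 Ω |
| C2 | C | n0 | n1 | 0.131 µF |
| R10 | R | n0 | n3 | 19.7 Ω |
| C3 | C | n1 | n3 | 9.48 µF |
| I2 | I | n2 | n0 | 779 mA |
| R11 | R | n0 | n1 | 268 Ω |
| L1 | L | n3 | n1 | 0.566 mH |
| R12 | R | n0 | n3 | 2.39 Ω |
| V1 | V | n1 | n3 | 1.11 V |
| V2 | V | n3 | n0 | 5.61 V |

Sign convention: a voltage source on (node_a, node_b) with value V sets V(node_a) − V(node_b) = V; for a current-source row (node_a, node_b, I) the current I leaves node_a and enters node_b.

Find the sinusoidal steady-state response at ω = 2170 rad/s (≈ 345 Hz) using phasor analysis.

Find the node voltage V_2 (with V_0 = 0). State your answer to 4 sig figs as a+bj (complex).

MNA unknowns: 3 node voltages V₁..V_3 plus 2 source currents (V1, V2)
C1: Y=0.000+0.0002669j on G[2,1]
R1: Y=0.01346+0.000j on G[0,3]
R2: Y=0.006579+0.000j on G[0,1]
R3: Y=0.0006061+0.000j on G[0,1]
R4: Y=0.007692+0.000j on G[2,1]
R5: Y=0.002155+0.000j on G[1,2]
I1: z[0]−=0.336, z[1]+=0.336
R6: Y=0.002193+0.000j on G[0,2]
R7: Y=0.0001634+0.000j on G[0,3]
R8: Y=0.03663+0.000j on G[1,0]
R9: Y=0.9009+0.000j on G[0,3]
C2: Y=0.000+0.0002843j on G[0,1]
R10: Y=0.05076+0.000j on G[0,3]
C3: Y=0.000+0.02057j on G[1,3]
I2: z[2]−=0.779, z[0]+=0.779
R11: Y=0.003731+0.000j on G[0,1]
L1: Y=0.000-0.8142j on G[3,1]
R12: Y=0.4184+0.000j on G[0,3]
V1: row V1−V3=1.11, i_V1 at 1,3
V2: row V3−V0=5.61, i_V2 at 3,0
solve → V1=6.720+0.000j, V2=-59.17+1.461j, V3=5.610+0.000j
aux → i_V1=-0.6328+0.8758j, i_V2=-8.395-0.005113j

-59.17+1.461j V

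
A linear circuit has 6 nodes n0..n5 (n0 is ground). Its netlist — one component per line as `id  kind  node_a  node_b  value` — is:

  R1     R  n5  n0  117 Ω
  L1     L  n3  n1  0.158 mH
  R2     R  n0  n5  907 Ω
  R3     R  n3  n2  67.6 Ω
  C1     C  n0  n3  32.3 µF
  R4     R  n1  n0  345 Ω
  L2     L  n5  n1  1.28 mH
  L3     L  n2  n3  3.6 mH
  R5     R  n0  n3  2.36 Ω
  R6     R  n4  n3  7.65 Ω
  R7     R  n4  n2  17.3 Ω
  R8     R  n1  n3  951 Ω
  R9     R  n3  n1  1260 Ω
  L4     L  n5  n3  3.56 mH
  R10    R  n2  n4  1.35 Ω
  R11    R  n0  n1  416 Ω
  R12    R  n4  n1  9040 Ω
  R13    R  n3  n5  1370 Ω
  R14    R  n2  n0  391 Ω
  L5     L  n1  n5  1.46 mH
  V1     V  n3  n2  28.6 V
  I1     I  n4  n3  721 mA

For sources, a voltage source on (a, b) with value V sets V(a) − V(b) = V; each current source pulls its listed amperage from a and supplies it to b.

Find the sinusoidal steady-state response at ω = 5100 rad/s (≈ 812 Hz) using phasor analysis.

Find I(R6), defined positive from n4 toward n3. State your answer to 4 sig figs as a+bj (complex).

-3.314-5.718e-08j A

Apply KCL at each of the 5 non-ground nodes and solve the resulting linear system.
Node n1: branches {L1, R4, L2, R8, R9, R11, R12, L5} → V_1 = 0.1450-0.05784j
Node n2: branches {R3, L3, R7, R10, R14, V1} → V_2 = -28.45-0.05416j
Node n3: branches {L1, R3, C1, L3, R5, R6, R8, R9, L4, R13, V1, I1} → V_3 = 0.1456-0.05416j
Node n4: branches {R6, R7, R10, R12, I1} → V_4 = -25.20-0.05416j
Node n5: branches {R1, R2, L2, L4, R13, L5} → V_5 = 0.1433-0.06128j
Source currents: i(V1)=-3.091+1.558j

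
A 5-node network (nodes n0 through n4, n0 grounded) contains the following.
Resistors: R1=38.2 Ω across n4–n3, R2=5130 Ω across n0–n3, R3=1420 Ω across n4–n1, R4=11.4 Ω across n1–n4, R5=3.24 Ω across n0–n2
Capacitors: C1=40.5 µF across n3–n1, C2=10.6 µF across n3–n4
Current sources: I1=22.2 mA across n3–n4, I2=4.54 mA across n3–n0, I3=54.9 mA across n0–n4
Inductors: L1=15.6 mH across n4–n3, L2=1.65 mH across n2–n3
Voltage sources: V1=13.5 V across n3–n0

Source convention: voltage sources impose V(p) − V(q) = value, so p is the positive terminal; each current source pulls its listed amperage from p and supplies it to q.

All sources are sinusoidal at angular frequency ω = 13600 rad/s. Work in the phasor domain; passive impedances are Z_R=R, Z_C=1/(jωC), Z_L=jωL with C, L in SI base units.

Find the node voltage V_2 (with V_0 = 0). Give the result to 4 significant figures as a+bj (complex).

0.2757-1.909j V

MNA unknowns: 4 node voltages V₁..V_4 plus 1 source current (V1)
R1: Y=0.02618+0.000j on G[4,3]
C1: Y=0.000+0.5508j on G[3,1]
I1: z[3]−=0.0222, z[4]+=0.0222
L1: Y=0.000-0.004713j on G[4,3]
I2: z[3]−=0.00454, z[0]+=0.00454
L2: Y=0.000-0.04456j on G[2,3]
R2: Y=0.0001949+0.000j on G[0,3]
R3: Y=0.0007042+0.000j on G[4,1]
C2: Y=0.000+0.1442j on G[3,4]
R4: Y=0.08772+0.000j on G[1,4]
R5: Y=0.3086+0.000j on G[0,2]
I3: z[0]−=0.0549, z[4]+=0.0549
V1: row V3−V0=13.5, i_V1 at 3,0
solve → V1=13.45-0.04576j, V2=0.2757-1.909j, V3=13.50+0.000j, V4=13.74-0.3271j
aux → i_V1=-0.03736+0.5893j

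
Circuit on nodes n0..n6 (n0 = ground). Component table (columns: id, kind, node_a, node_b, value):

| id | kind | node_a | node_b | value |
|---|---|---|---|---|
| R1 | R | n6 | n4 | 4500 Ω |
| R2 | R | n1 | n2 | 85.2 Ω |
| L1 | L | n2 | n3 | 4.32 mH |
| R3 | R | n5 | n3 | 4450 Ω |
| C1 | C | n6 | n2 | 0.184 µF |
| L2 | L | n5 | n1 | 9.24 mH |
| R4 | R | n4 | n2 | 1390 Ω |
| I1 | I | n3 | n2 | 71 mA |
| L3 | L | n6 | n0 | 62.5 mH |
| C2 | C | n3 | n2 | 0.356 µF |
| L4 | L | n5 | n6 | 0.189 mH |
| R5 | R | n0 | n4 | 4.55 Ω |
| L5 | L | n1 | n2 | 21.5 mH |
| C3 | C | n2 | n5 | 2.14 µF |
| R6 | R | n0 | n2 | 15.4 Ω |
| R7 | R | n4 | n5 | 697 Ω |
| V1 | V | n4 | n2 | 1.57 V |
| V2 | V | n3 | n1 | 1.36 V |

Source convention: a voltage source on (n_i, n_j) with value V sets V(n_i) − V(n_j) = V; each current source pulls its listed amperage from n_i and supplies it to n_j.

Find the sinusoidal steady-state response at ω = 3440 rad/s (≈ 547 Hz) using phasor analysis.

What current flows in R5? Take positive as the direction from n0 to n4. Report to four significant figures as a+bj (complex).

MNA unknowns: 6 node voltages V₁..V_6 plus 2 source currents (V1, V2)
R1: Y=0.0002222+0.000j on G[6,4]
R2: Y=0.01174+0.000j on G[1,2]
L1: Y=0.000-0.06729j on G[2,3]
R3: Y=0.0002247+0.000j on G[5,3]
C1: Y=0.000+0.0006330j on G[6,2]
L2: Y=0.000-0.03146j on G[5,1]
R4: Y=0.0007194+0.000j on G[4,2]
I1: z[3]−=0.071, z[2]+=0.071
L3: Y=0.000-0.004651j on G[6,0]
C2: Y=0.000+0.001225j on G[3,2]
L4: Y=0.000-1.538j on G[5,6]
R5: Y=0.2198+0.000j on G[0,4]
L5: Y=0.000-0.01352j on G[1,2]
C3: Y=0.000+0.007362j on G[2,5]
R6: Y=0.06494+0.000j on G[0,2]
R7: Y=0.001435+0.000j on G[4,5]
V1: row V4−V2=1.57, i_V1 at 4,2
V2: row V3−V1=1.36, i_V2 at 3,1
solve → V1=-2.423-0.7155j, V2=-1.202-0.03916j, V3=-1.063-0.7155j, V4=0.3681-0.03916j, V5=-2.404-0.6157j, V6=-2.397-0.6137j
aux → i_V1=-0.08662+0.007651j, i_V2=-0.02662+0.009187j

-0.08090+0.008606j A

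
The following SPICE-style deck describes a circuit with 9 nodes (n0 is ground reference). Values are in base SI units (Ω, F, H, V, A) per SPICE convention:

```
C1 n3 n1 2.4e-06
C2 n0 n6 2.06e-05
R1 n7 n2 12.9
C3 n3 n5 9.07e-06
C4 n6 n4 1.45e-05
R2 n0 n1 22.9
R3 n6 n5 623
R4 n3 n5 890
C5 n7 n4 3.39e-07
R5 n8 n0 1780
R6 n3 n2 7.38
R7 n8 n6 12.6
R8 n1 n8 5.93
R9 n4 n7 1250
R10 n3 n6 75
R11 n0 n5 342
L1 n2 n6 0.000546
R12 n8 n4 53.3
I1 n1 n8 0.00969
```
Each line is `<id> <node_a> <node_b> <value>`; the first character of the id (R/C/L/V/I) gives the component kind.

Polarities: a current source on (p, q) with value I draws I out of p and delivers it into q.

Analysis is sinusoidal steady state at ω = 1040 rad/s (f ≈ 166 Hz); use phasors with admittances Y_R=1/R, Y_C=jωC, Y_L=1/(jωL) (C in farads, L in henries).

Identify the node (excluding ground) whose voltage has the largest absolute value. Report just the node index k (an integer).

Element admittances at ω=1040 rad/s:
  Y(C1) = 0.000+0.002496j S between n3,n1
  Y(C2) = 0.000+0.02142j S between n0,n6
  Y(R1) = 0.07752+0.000j S between n7,n2
  Y(C3) = 0.000+0.009433j S between n3,n5
  Y(C4) = 0.000+0.01508j S between n6,n4
  Y(R2) = 0.04367+0.000j S between n0,n1
  Y(R3) = 0.001605+0.000j S between n6,n5
  Y(R4) = 0.001124+0.000j S between n3,n5
  Y(C5) = 0.000+0.0003526j S between n7,n4
  Y(R5) = 0.0005618+0.000j S between n8,n0
  Y(R6) = 0.1355+0.000j S between n3,n2
  Y(R7) = 0.07937+0.000j S between n8,n6
  Y(R8) = 0.1686+0.000j S between n1,n8
  Y(R9) = 0.0008000+0.000j S between n4,n7
  Y(R10) = 0.01333+0.000j S between n3,n6
  Y(R11) = 0.002924+0.000j S between n0,n5
  Y(L1) = 0.000-1.761j S between n2,n6
  Y(R12) = 0.01876+0.000j S between n8,n4
  I1: injects 0.00969 A into n8 (from n1)
Assemble and solve the 8×8 MNA system:
  V(n1)=-0.01490-0.01356j  V(n2)=0.03025-0.02513j  V(n3)=0.02942-0.02567j  V(n4)=0.03856-0.02461j  V(n5)=0.03138-0.01551j  V(n6)=0.03021-0.02507j  V(n7)=0.03033-0.02509j  V(n8)=0.03853-0.01772j

4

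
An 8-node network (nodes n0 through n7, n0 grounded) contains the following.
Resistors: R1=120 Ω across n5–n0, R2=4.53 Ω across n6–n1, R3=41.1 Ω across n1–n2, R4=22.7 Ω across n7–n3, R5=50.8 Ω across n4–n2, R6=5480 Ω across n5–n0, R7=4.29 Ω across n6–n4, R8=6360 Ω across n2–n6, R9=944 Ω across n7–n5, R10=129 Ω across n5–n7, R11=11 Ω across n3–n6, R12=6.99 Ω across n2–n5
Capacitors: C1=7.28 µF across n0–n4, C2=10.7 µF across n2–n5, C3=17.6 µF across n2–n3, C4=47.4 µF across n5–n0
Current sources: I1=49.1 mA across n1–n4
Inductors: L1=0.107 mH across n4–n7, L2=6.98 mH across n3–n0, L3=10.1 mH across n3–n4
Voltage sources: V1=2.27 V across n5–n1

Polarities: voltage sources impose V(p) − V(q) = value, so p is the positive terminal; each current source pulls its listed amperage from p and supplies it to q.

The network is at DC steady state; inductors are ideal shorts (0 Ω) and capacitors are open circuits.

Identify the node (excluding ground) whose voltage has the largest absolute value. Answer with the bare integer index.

5

Apply KCL at each of the 7 non-ground nodes and solve the resulting linear system.
Node n1: branches {R2, I1, R3, V1} → V_1 = -0.7382
Node n2: branches {C2, R3, R5, R8, C3, R12} → V_2 = 1.074
Node n3: branches {R4, L2, L3, C3, R11} → V_3 = 0.000
Node n4: branches {C1, I1, R5, R7, L1, L3} → V_4 = 0.000
Node n5: branches {R1, C2, R6, R9, C4, R10, R12, V1} → V_5 = 1.532
Node n6: branches {R2, R7, R8, R11} → V_6 = -0.2987
Node n7: branches {R4, L1, R9, R10} → V_7 = 0.000
Source currents: i(L1)=-0.01350, i(L2)=-0.01304, i(L3)=-0.01411, i(V1)=-0.09200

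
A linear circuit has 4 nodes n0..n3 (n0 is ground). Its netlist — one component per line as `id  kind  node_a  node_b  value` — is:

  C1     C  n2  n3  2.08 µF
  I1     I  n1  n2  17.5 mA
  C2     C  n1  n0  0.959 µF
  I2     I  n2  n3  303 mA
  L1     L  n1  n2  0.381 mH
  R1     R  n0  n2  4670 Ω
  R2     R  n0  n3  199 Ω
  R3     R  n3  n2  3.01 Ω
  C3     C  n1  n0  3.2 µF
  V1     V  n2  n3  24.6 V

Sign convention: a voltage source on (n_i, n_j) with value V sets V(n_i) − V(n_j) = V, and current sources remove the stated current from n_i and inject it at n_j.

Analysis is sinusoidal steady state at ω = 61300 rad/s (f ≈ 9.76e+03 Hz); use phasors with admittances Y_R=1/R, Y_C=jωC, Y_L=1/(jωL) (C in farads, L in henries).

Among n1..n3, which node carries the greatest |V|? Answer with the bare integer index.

3

Element admittances at ω=61300 rad/s:
  Y(C1) = 0.000+0.1275j S between n2,n3
  I1: injects 0.0175 A into n2 (from n1)
  Y(C2) = 0.000+0.05879j S between n1,n0
  I2: injects 0.303 A into n3 (from n2)
  Y(L1) = 0.000-0.04282j S between n1,n2
  Y(R1) = 0.0002141+0.000j S between n0,n2
  Y(R2) = 0.005025+0.000j S between n0,n3
  Y(R3) = 0.3322+0.000j S between n3,n2
  Y(C3) = 0.000+0.1962j S between n1,n0
  V1: constraint V(n2)−V(n3) = 24.6
Assemble and solve the 4×4 MNA system:
  V(n1)=-0.05717-0.4791j  V(n2)=0.2833+2.782j  V(n3)=-24.32+2.782j
  i(V1)=-8.598-3.123j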